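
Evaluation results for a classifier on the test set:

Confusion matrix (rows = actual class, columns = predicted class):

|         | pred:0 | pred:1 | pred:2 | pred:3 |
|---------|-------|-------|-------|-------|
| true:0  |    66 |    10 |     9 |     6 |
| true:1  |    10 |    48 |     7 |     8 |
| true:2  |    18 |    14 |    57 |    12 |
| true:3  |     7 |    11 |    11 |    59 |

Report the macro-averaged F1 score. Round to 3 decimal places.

0.650

Per-class F1 score (2·TP/(2·TP+FP+FN)):
  0: TP=66, FP=10+18+7=35, FN=10+9+6=25 → 132/192 = 0.6875
  1: TP=48, FP=10+14+11=35, FN=10+7+8=25 → 96/156 = 0.6154
  2: TP=57, FP=9+7+11=27, FN=18+14+12=44 → 114/185 = 0.6162
  3: TP=59, FP=6+8+12=26, FN=7+11+11=29 → 118/173 = 0.6821
Macro-F1 score = mean = (0.6875 + 0.6154 + 0.6162 + 0.6821) / 4 = 0.650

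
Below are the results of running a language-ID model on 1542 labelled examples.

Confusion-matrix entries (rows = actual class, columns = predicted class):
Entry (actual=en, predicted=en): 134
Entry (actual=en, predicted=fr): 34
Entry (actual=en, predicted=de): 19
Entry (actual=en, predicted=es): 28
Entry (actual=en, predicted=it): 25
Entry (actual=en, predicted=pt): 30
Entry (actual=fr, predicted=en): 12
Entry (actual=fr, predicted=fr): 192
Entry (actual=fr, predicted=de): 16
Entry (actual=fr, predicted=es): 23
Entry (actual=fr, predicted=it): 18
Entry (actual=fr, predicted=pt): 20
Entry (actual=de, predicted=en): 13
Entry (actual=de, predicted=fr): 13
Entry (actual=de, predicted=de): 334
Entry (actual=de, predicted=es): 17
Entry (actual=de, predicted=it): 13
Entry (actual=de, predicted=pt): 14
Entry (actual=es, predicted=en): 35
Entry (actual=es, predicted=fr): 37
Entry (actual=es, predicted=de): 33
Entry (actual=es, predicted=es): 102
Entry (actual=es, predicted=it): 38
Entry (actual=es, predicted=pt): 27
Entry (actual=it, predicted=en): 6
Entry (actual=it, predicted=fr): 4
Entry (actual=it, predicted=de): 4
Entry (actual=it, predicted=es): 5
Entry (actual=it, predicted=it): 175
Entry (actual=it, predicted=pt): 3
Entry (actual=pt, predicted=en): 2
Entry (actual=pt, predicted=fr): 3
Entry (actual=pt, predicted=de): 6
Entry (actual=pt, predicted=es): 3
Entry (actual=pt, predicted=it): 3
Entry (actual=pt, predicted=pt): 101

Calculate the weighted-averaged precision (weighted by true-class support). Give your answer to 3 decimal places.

Per-class precision (TP/(TP+FP)):
  en: TP=134, FP=12+13+35+6+2=68 → 134/202 = 0.6634
  fr: TP=192, FP=34+13+37+4+3=91 → 192/283 = 0.6784
  de: TP=334, FP=19+16+33+4+6=78 → 334/412 = 0.8107
  es: TP=102, FP=28+23+17+5+3=76 → 102/178 = 0.5730
  it: TP=175, FP=25+18+13+38+3=97 → 175/272 = 0.6434
  pt: TP=101, FP=30+20+14+27+3=94 → 101/195 = 0.5179
Weighted-precision = Σ (supportᵢ/N)·precisionᵢ with N=1542: (270/1542)·0.6634 + (281/1542)·0.6784 + (404/1542)·0.8107 + (272/1542)·0.5730 + (197/1542)·0.6434 + (118/1542)·0.5179 = 0.675

0.675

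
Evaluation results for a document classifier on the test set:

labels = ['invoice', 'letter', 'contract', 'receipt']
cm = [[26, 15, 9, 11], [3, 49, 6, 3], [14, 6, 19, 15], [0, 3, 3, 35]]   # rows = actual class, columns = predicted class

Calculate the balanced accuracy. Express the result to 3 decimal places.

Balanced accuracy = mean of per-class recall.
  invoice: recall = 26/61 = 0.4262
  letter: recall = 49/61 = 0.8033
  contract: recall = 19/54 = 0.3519
  receipt: recall = 35/41 = 0.8537
Mean = (0.4262 + 0.8033 + 0.3519 + 0.8537) / 4 = 0.609

0.609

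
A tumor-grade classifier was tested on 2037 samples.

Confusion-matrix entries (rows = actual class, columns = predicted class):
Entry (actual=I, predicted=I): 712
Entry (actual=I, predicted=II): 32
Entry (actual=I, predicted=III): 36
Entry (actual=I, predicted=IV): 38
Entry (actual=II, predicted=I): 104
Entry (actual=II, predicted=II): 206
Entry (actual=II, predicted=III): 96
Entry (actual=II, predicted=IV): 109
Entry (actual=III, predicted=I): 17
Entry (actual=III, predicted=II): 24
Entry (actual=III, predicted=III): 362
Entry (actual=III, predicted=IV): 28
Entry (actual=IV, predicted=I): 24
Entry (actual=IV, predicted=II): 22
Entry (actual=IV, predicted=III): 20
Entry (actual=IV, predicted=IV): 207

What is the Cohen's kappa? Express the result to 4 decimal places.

Observed agreement pₒ = trace/N = 1487/2037 = 0.73000
Expected agreement pₑ = Σ (rowᵢ·colᵢ)/N² = (818·857 + 515·284 + 431·514 + 273·382)/2037² = 0.28272
κ = (pₒ − pₑ)/(1 − pₑ) = (0.73000 − 0.28272)/(1 − 0.28272) = 0.6236

0.6236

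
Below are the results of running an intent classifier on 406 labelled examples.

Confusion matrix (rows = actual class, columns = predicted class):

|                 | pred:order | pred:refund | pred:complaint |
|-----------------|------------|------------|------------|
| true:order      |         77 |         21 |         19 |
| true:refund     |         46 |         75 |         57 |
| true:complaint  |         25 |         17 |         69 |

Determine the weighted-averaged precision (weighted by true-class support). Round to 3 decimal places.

Per-class precision (TP/(TP+FP)):
  order: TP=77, FP=46+25=71 → 77/148 = 0.5203
  refund: TP=75, FP=21+17=38 → 75/113 = 0.6637
  complaint: TP=69, FP=19+57=76 → 69/145 = 0.4759
Weighted-precision = Σ (supportᵢ/N)·precisionᵢ with N=406: (117/406)·0.5203 + (178/406)·0.6637 + (111/406)·0.4759 = 0.571

0.571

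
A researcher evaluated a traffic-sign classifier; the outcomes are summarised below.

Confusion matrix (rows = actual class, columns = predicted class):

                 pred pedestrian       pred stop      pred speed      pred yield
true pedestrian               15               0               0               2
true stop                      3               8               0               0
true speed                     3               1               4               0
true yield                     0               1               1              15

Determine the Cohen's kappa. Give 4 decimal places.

0.7104

Observed agreement pₒ = trace/N = 42/53 = 0.79245
Expected agreement pₑ = Σ (rowᵢ·colᵢ)/N² = (17·21 + 11·10 + 8·5 + 17·17)/53² = 0.28337
κ = (pₒ − pₑ)/(1 − pₑ) = (0.79245 − 0.28337)/(1 − 0.28337) = 0.7104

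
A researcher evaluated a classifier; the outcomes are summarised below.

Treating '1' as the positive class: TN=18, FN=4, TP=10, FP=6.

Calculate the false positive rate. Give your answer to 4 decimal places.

FPR = FP/(FP+TN) = 6/(6+18) = 0.2500

0.2500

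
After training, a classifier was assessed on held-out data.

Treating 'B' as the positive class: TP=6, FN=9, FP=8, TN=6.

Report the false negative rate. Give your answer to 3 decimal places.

FNR = FN/(FN+TP) = 9/(9+6) = 0.600

0.600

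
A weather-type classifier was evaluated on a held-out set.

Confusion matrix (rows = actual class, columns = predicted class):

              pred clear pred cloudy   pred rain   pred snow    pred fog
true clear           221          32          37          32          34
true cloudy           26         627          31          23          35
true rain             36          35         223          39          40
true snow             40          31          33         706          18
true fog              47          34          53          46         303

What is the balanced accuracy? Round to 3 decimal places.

0.709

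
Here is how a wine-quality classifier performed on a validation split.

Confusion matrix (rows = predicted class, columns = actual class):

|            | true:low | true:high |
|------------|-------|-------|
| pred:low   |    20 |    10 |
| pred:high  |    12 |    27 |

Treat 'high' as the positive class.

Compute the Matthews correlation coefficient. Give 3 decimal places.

MCC = (TP·TN − FP·FN) / √((TP+FP)(TP+FN)(TN+FP)(TN+FN))
Numerator = 27·20 − 12·10 = 420
Denominator = √(39·37·32·30) = √1385280 = 1176.9792
MCC = 420 / 1176.9792 = 0.357

0.357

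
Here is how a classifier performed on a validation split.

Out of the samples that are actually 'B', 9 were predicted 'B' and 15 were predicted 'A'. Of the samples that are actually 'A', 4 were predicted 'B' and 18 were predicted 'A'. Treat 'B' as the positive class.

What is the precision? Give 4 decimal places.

0.6923

Precision = TP/(TP+FP) = 9/(9+4) = 9/13 = 0.6923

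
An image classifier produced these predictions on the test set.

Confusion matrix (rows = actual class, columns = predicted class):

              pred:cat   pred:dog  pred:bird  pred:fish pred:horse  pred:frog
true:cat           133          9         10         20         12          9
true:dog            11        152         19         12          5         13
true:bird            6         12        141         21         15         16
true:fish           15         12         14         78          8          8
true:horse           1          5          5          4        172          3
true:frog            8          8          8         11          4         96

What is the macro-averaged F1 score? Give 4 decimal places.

0.7076

Per-class F1 score (2·TP/(2·TP+FP+FN)):
  cat: TP=133, FP=11+6+15+1+8=41, FN=9+10+20+12+9=60 → 266/367 = 0.72480
  dog: TP=152, FP=9+12+12+5+8=46, FN=11+19+12+5+13=60 → 304/410 = 0.74146
  bird: TP=141, FP=10+19+14+5+8=56, FN=6+12+21+15+16=70 → 282/408 = 0.69118
  fish: TP=78, FP=20+12+21+4+11=68, FN=15+12+14+8+8=57 → 156/281 = 0.55516
  horse: TP=172, FP=12+5+15+8+4=44, FN=1+5+5+4+3=18 → 344/406 = 0.84729
  frog: TP=96, FP=9+13+16+8+3=49, FN=8+8+8+11+4=39 → 192/280 = 0.68571
Macro-F1 score = mean = (0.72480 + 0.74146 + 0.69118 + 0.55516 + 0.84729 + 0.68571) / 6 = 0.7076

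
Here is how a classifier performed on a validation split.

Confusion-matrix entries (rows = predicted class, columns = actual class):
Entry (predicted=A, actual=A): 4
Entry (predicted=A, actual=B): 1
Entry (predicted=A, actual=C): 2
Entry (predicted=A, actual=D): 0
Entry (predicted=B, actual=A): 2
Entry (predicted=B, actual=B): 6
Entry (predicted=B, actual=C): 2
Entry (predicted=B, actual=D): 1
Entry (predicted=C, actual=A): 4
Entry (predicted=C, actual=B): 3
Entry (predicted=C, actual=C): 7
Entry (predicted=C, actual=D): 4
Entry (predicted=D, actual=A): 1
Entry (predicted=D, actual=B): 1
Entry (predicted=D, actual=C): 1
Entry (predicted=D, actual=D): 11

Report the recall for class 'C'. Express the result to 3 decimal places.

0.583

recall = TP/(TP+FN).
C: TP=7, FN=2+2+1=5 → 7/12 = 0.5833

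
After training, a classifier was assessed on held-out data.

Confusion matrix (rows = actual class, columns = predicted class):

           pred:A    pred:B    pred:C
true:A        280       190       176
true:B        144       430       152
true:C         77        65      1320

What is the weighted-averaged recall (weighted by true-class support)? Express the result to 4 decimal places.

0.7163

Per-class recall (TP/(TP+FN)):
  A: TP=280, FN=190+176=366 → 280/646 = 0.43344
  B: TP=430, FN=144+152=296 → 430/726 = 0.59229
  C: TP=1320, FN=77+65=142 → 1320/1462 = 0.90287
Weighted-recall = Σ (supportᵢ/N)·recallᵢ with N=2834: (646/2834)·0.43344 + (726/2834)·0.59229 + (1462/2834)·0.90287 = 0.7163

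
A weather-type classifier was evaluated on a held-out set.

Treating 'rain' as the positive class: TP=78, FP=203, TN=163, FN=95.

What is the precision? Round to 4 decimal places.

0.2776

Precision = TP/(TP+FP) = 78/(78+203) = 78/281 = 0.2776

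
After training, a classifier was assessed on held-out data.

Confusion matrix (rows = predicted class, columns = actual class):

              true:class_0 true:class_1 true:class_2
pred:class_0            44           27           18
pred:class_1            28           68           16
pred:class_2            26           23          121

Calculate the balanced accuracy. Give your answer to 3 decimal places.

Balanced accuracy = mean of per-class recall.
  class_0: recall = 44/98 = 0.4490
  class_1: recall = 68/118 = 0.5763
  class_2: recall = 121/155 = 0.7806
Mean = (0.4490 + 0.5763 + 0.7806) / 3 = 0.602

0.602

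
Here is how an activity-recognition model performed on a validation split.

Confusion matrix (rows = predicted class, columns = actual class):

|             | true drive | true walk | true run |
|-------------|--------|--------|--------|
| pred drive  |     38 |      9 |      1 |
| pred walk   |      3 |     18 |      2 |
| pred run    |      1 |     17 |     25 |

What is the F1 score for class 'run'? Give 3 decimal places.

0.704

One-vs-rest for 'run': TP = diagonal; FP = other classes predicted 'run'; FN = 'run' predicted as other.
F1 score = 2·TP/(2·TP+FP+FN).
run: TP=25, FP=1+17=18, FN=1+2=3 → 50/71 = 0.7042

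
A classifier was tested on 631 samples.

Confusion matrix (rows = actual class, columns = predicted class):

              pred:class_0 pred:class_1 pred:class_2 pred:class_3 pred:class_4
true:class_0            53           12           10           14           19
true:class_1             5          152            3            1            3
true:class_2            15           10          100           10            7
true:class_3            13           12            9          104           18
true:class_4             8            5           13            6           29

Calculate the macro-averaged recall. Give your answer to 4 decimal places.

Per-class recall (TP/(TP+FN)):
  class_0: TP=53, FN=12+10+14+19=55 → 53/108 = 0.49074
  class_1: TP=152, FN=5+3+1+3=12 → 152/164 = 0.92683
  class_2: TP=100, FN=15+10+10+7=42 → 100/142 = 0.70423
  class_3: TP=104, FN=13+12+9+18=52 → 104/156 = 0.66667
  class_4: TP=29, FN=8+5+13+6=32 → 29/61 = 0.47541
Macro-recall = mean = (0.49074 + 0.92683 + 0.70423 + 0.66667 + 0.47541) / 5 = 0.6528

0.6528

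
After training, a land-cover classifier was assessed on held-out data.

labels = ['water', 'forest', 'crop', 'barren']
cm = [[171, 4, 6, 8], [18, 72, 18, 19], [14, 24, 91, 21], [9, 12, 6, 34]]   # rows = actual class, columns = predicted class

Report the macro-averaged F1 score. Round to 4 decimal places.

0.6506

Per-class F1 score (2·TP/(2·TP+FP+FN)):
  water: TP=171, FP=18+14+9=41, FN=4+6+8=18 → 342/401 = 0.85287
  forest: TP=72, FP=4+24+12=40, FN=18+18+19=55 → 144/239 = 0.60251
  crop: TP=91, FP=6+18+6=30, FN=14+24+21=59 → 182/271 = 0.67159
  barren: TP=34, FP=8+19+21=48, FN=9+12+6=27 → 68/143 = 0.47552
Macro-F1 score = mean = (0.85287 + 0.60251 + 0.67159 + 0.47552) / 4 = 0.6506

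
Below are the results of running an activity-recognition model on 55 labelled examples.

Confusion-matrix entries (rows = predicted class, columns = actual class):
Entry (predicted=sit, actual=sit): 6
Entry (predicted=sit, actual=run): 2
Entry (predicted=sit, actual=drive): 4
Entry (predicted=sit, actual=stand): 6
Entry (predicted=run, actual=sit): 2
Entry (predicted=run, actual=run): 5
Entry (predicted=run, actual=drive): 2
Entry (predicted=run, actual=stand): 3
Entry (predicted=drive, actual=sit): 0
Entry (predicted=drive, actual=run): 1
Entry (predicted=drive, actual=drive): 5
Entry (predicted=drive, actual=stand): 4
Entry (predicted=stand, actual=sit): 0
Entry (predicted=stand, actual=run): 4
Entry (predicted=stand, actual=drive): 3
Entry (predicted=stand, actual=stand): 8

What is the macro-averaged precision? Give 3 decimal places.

Per-class precision (TP/(TP+FP)):
  sit: TP=6, FP=2+4+6=12 → 6/18 = 0.3333
  run: TP=5, FP=2+2+3=7 → 5/12 = 0.4167
  drive: TP=5, FP=0+1+4=5 → 5/10 = 0.5000
  stand: TP=8, FP=0+4+3=7 → 8/15 = 0.5333
Macro-precision = mean = (0.3333 + 0.4167 + 0.5000 + 0.5333) / 4 = 0.446

0.446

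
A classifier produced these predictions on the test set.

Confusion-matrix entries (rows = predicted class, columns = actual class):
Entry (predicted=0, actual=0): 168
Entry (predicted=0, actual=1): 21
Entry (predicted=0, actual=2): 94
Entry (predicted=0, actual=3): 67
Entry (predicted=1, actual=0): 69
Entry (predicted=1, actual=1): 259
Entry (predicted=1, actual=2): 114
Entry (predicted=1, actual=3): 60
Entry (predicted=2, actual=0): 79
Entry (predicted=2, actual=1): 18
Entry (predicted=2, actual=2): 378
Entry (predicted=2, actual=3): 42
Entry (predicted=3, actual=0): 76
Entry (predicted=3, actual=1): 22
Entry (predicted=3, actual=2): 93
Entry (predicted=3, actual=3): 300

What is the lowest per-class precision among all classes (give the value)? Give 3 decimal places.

Per-class precision (TP/(TP+FP)):
  0: TP=168, FP=21+94+67=182 → 168/350 = 0.4800
  1: TP=259, FP=69+114+60=243 → 259/502 = 0.5159
  2: TP=378, FP=79+18+42=139 → 378/517 = 0.7311
  3: TP=300, FP=76+22+93=191 → 300/491 = 0.6110
Lowest is class '0' with precision = 0.480.

0.480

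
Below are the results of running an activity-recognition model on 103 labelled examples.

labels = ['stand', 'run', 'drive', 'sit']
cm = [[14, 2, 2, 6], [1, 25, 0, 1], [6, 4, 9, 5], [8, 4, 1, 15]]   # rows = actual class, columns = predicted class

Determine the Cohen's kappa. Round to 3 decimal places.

0.480

Observed agreement pₒ = trace/N = 63/103 = 0.6117
Expected agreement pₑ = Σ (rowᵢ·colᵢ)/N² = (24·29 + 27·35 + 24·12 + 28·27)/103² = 0.2531
κ = (pₒ − pₑ)/(1 − pₑ) = (0.6117 − 0.2531)/(1 − 0.2531) = 0.480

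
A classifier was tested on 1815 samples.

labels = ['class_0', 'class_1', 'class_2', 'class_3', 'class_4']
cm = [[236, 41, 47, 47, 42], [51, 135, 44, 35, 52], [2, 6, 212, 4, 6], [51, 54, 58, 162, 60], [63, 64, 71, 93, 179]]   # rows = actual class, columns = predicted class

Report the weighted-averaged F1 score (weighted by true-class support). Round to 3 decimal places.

0.498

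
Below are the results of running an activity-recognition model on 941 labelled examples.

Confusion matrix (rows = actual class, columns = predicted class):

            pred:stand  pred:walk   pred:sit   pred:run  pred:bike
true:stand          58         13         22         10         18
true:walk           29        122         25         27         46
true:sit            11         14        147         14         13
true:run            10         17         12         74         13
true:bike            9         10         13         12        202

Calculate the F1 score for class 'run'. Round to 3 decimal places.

One-vs-rest for 'run': TP = diagonal; FP = other classes predicted 'run'; FN = 'run' predicted as other.
F1 score = 2·TP/(2·TP+FP+FN).
run: TP=74, FP=10+27+14+12=63, FN=10+17+12+13=52 → 148/263 = 0.5627

0.563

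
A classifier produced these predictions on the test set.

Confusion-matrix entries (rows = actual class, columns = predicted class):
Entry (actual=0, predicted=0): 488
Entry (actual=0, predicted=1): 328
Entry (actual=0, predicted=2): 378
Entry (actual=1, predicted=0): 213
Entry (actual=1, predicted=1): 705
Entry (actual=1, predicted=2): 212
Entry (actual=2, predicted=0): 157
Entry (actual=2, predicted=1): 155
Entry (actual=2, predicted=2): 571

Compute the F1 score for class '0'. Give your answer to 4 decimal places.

0.4756

One-vs-rest for '0': TP = diagonal; FP = other classes predicted '0'; FN = '0' predicted as other.
F1 score = 2·TP/(2·TP+FP+FN).
0: TP=488, FP=213+157=370, FN=328+378=706 → 976/2052 = 0.47563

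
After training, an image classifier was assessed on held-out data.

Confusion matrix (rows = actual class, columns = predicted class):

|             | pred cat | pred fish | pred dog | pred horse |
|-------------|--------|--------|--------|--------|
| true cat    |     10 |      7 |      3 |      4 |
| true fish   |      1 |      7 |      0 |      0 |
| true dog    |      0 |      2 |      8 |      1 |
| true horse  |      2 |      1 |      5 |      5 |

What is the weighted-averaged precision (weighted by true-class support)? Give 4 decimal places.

0.6028

Per-class precision (TP/(TP+FP)):
  cat: TP=10, FP=1+0+2=3 → 10/13 = 0.76923
  fish: TP=7, FP=7+2+1=10 → 7/17 = 0.41176
  dog: TP=8, FP=3+0+5=8 → 8/16 = 0.50000
  horse: TP=5, FP=4+0+1=5 → 5/10 = 0.50000
Weighted-precision = Σ (supportᵢ/N)·precisionᵢ with N=56: (24/56)·0.76923 + (8/56)·0.41176 + (11/56)·0.50000 + (13/56)·0.50000 = 0.6028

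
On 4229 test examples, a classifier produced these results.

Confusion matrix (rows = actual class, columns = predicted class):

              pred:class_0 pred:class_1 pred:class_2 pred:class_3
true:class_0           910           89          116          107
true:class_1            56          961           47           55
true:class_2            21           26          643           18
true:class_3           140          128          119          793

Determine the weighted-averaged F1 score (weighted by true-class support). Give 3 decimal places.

0.780

Per-class F1 score (2·TP/(2·TP+FP+FN)):
  class_0: TP=910, FP=56+21+140=217, FN=89+116+107=312 → 1820/2349 = 0.7748
  class_1: TP=961, FP=89+26+128=243, FN=56+47+55=158 → 1922/2323 = 0.8274
  class_2: TP=643, FP=116+47+119=282, FN=21+26+18=65 → 1286/1633 = 0.7875
  class_3: TP=793, FP=107+55+18=180, FN=140+128+119=387 → 1586/2153 = 0.7366
Weighted-F1 score = Σ (supportᵢ/N)·F1 scoreᵢ with N=4229: (1222/4229)·0.7748 + (1119/4229)·0.8274 + (708/4229)·0.7875 + (1180/4229)·0.7366 = 0.780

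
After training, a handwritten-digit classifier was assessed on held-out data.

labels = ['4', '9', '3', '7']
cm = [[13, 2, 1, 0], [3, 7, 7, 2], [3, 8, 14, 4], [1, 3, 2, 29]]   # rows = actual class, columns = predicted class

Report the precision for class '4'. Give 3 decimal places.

precision = TP/(TP+FP).
4: TP=13, FP=3+3+1=7 → 13/20 = 0.6500

0.650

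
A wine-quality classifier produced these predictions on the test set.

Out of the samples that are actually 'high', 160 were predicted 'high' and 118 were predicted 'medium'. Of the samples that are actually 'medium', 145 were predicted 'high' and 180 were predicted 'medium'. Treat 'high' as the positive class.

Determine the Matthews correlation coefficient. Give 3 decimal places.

MCC = (TP·TN − FP·FN) / √((TP+FP)(TP+FN)(TN+FP)(TN+FN))
Numerator = 160·180 − 145·118 = 11690
Denominator = √(305·278·325·298) = √8211911500 = 90619.5978
MCC = 11690 / 90619.5978 = 0.129

0.129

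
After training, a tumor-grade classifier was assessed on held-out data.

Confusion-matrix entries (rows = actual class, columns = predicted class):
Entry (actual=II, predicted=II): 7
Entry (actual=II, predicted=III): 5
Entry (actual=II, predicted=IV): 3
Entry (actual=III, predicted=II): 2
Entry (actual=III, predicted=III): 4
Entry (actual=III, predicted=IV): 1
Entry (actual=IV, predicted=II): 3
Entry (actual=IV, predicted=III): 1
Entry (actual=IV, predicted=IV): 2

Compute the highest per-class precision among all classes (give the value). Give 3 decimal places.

Per-class precision (TP/(TP+FP)):
  II: TP=7, FP=2+3=5 → 7/12 = 0.5833
  III: TP=4, FP=5+1=6 → 4/10 = 0.4000
  IV: TP=2, FP=3+1=4 → 2/6 = 0.3333
Highest is class 'II' with precision = 0.583.

0.583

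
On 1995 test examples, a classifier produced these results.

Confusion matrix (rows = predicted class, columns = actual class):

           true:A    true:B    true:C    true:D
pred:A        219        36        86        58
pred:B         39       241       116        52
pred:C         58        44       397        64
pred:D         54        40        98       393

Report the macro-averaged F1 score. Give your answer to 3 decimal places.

0.619

Per-class F1 score (2·TP/(2·TP+FP+FN)):
  A: TP=219, FP=36+86+58=180, FN=39+58+54=151 → 438/769 = 0.5696
  B: TP=241, FP=39+116+52=207, FN=36+44+40=120 → 482/809 = 0.5958
  C: TP=397, FP=58+44+64=166, FN=86+116+98=300 → 794/1260 = 0.6302
  D: TP=393, FP=54+40+98=192, FN=58+52+64=174 → 786/1152 = 0.6823
Macro-F1 score = mean = (0.5696 + 0.5958 + 0.6302 + 0.6823) / 4 = 0.619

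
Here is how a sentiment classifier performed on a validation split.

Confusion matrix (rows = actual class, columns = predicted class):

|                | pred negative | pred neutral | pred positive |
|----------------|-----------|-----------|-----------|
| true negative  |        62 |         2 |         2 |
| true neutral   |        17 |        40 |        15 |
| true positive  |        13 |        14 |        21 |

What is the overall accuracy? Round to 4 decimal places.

Accuracy = trace / total = (62+40+21=123) / 186 = 123/186 = 0.6613

0.6613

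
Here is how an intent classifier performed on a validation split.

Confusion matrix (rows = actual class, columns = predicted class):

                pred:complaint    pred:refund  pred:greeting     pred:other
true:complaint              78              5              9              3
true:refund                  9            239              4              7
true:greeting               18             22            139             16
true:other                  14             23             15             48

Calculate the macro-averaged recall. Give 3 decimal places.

0.734

Per-class recall (TP/(TP+FN)):
  complaint: TP=78, FN=5+9+3=17 → 78/95 = 0.8211
  refund: TP=239, FN=9+4+7=20 → 239/259 = 0.9228
  greeting: TP=139, FN=18+22+16=56 → 139/195 = 0.7128
  other: TP=48, FN=14+23+15=52 → 48/100 = 0.4800
Macro-recall = mean = (0.8211 + 0.9228 + 0.7128 + 0.4800) / 4 = 0.734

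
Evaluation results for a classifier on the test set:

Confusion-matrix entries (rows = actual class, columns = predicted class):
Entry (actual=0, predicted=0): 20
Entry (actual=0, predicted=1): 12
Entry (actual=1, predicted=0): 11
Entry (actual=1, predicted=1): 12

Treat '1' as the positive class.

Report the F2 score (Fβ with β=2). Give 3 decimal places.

0.517

Fβ = (1+β²)·TP / ((1+β²)·TP + β²·FN + FP), with β²=4
= 5·12 / (5·12 + 4·11 + 12) = 0.517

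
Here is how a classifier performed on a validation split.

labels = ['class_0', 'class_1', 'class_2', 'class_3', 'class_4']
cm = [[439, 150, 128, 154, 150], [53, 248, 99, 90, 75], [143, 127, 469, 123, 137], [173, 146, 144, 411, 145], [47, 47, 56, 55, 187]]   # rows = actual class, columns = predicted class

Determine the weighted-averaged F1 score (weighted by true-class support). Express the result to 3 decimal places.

0.445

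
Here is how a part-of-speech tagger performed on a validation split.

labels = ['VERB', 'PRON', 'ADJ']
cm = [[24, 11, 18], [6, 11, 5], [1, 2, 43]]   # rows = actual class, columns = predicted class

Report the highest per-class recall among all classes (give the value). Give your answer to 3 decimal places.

0.935

Per-class recall (TP/(TP+FN)):
  VERB: TP=24, FN=11+18=29 → 24/53 = 0.4528
  PRON: TP=11, FN=6+5=11 → 11/22 = 0.5000
  ADJ: TP=43, FN=1+2=3 → 43/46 = 0.9348
Highest is class 'ADJ' with recall = 0.935.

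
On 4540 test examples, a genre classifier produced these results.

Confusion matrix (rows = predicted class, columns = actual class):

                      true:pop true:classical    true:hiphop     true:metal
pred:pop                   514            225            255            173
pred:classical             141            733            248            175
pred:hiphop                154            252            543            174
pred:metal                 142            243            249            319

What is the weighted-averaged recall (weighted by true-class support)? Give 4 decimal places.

0.4645

Per-class recall (TP/(TP+FN)):
  pop: TP=514, FN=141+154+142=437 → 514/951 = 0.54048
  classical: TP=733, FN=225+252+243=720 → 733/1453 = 0.50447
  hiphop: TP=543, FN=255+248+249=752 → 543/1295 = 0.41931
  metal: TP=319, FN=173+175+174=522 → 319/841 = 0.37931
Weighted-recall = Σ (supportᵢ/N)·recallᵢ with N=4540: (951/4540)·0.54048 + (1453/4540)·0.50447 + (1295/4540)·0.41931 + (841/4540)·0.37931 = 0.4645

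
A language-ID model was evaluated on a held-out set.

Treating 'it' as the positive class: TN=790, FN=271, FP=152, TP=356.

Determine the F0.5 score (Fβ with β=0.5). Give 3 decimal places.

Fβ = (1+β²)·TP / ((1+β²)·TP + β²·FN + FP), with β²=1/4
= 1.25·356 / (1.25·356 + 0.25·271 + 152) = 0.669

0.669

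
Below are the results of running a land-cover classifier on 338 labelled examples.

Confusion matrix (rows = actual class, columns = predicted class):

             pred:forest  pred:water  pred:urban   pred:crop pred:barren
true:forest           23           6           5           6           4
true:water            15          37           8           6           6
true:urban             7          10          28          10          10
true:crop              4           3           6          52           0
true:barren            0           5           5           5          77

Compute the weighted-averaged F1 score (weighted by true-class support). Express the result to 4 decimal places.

Per-class F1 score (2·TP/(2·TP+FP+FN)):
  forest: TP=23, FP=15+7+4+0=26, FN=6+5+6+4=21 → 46/93 = 0.49462
  water: TP=37, FP=6+10+3+5=24, FN=15+8+6+6=35 → 74/133 = 0.55639
  urban: TP=28, FP=5+8+6+5=24, FN=7+10+10+10=37 → 56/117 = 0.47863
  crop: TP=52, FP=6+6+10+5=27, FN=4+3+6+0=13 → 104/144 = 0.72222
  barren: TP=77, FP=4+6+10+0=20, FN=0+5+5+5=15 → 154/189 = 0.81481
Weighted-F1 score = Σ (supportᵢ/N)·F1 scoreᵢ with N=338: (44/338)·0.49462 + (72/338)·0.55639 + (65/338)·0.47863 + (65/338)·0.72222 + (92/338)·0.81481 = 0.6356

0.6356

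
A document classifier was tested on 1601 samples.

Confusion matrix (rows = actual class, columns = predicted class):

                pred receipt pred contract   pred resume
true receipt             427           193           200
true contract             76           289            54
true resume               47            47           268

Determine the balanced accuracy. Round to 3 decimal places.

Balanced accuracy = mean of per-class recall.
  receipt: recall = 427/820 = 0.5207
  contract: recall = 289/419 = 0.6897
  resume: recall = 268/362 = 0.7403
Mean = (0.5207 + 0.6897 + 0.7403) / 3 = 0.650

0.650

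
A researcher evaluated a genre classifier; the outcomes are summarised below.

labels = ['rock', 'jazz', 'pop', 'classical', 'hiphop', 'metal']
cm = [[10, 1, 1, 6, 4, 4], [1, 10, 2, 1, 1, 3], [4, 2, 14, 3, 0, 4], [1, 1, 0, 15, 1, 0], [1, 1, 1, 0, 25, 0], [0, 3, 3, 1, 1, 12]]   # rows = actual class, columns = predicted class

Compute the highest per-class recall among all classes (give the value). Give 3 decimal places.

Per-class recall (TP/(TP+FN)):
  rock: TP=10, FN=1+1+6+4+4=16 → 10/26 = 0.3846
  jazz: TP=10, FN=1+2+1+1+3=8 → 10/18 = 0.5556
  pop: TP=14, FN=4+2+3+0+4=13 → 14/27 = 0.5185
  classical: TP=15, FN=1+1+0+1+0=3 → 15/18 = 0.8333
  hiphop: TP=25, FN=1+1+1+0+0=3 → 25/28 = 0.8929
  metal: TP=12, FN=0+3+3+1+1=8 → 12/20 = 0.6000
Highest is class 'hiphop' with recall = 0.893.

0.893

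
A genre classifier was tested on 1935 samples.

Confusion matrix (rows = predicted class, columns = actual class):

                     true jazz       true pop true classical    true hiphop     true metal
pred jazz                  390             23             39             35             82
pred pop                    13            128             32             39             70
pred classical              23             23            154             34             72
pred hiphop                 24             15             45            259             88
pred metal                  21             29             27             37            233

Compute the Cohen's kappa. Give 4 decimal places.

Observed agreement pₒ = trace/N = 1164/1935 = 0.60155
Expected agreement pₑ = Σ (rowᵢ·colᵢ)/N² = (471·569 + 218·282 + 297·306 + 404·431 + 545·347)/1935² = 0.20928
κ = (pₒ − pₑ)/(1 − pₑ) = (0.60155 − 0.20928)/(1 − 0.20928) = 0.4961

0.4961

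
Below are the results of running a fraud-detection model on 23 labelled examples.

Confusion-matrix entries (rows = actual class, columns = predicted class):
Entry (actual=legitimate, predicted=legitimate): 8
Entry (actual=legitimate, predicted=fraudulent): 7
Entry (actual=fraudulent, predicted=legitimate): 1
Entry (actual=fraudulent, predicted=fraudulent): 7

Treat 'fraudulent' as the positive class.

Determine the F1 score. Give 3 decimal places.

0.636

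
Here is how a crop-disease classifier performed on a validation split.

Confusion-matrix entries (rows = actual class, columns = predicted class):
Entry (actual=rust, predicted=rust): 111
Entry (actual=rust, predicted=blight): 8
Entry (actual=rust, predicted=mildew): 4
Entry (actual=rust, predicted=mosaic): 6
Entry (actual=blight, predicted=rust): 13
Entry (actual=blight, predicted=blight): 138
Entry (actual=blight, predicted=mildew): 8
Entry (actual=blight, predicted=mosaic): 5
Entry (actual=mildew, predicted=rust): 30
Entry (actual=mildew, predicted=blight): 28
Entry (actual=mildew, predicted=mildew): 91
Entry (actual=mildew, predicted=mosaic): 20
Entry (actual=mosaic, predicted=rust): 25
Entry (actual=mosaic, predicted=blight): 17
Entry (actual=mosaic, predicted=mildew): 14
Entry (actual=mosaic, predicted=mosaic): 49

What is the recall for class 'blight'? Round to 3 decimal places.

One-vs-rest for 'blight': TP = diagonal; FP = other classes predicted 'blight'; FN = 'blight' predicted as other.
recall = TP/(TP+FN).
blight: TP=138, FN=13+8+5=26 → 138/164 = 0.8415

0.841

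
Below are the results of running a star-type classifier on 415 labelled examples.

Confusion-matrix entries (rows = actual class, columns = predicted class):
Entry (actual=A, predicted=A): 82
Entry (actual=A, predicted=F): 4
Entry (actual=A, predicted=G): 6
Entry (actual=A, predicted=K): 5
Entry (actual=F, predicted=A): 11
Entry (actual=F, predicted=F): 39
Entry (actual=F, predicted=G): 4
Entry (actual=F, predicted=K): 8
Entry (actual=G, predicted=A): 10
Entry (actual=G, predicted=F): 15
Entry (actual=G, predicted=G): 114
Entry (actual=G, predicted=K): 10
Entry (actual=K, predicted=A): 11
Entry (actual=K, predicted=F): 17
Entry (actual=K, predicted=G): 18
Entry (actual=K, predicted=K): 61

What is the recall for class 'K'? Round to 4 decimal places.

Take TP from the diagonal, FP from the rest of the 'K' prediction marginal, FN from the rest of the 'K' actual marginal.
recall = TP/(TP+FN).
K: TP=61, FN=11+17+18=46 → 61/107 = 0.57009

0.5701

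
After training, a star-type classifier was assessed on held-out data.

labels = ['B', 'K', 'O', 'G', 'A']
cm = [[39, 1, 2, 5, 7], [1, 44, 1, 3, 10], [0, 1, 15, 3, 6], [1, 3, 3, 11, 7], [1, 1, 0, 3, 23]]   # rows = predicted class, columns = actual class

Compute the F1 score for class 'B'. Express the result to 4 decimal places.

Treat 'B' as positive and all other classes as negative.
F1 score = 2·TP/(2·TP+FP+FN).
B: TP=39, FP=1+2+5+7=15, FN=1+0+1+1=3 → 78/96 = 0.81250

0.8125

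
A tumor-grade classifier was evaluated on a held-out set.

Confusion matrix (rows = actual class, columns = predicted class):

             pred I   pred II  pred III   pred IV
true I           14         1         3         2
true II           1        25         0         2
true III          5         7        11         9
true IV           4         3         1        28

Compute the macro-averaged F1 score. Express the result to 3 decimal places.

0.653

Per-class F1 score (2·TP/(2·TP+FP+FN)):
  I: TP=14, FP=1+5+4=10, FN=1+3+2=6 → 28/44 = 0.6364
  II: TP=25, FP=1+7+3=11, FN=1+0+2=3 → 50/64 = 0.7813
  III: TP=11, FP=3+0+1=4, FN=5+7+9=21 → 22/47 = 0.4681
  IV: TP=28, FP=2+2+9=13, FN=4+3+1=8 → 56/77 = 0.7273
Macro-F1 score = mean = (0.6364 + 0.7813 + 0.4681 + 0.7273) / 4 = 0.653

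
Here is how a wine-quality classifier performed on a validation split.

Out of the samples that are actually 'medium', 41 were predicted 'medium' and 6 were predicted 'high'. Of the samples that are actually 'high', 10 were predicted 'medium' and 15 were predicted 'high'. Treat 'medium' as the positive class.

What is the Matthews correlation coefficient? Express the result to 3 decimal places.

MCC = (TP·TN − FP·FN) / √((TP+FP)(TP+FN)(TN+FP)(TN+FN))
Numerator = 41·15 − 10·6 = 555
Denominator = √(51·47·25·21) = √1258425 = 1121.7954
MCC = 555 / 1121.7954 = 0.495

0.495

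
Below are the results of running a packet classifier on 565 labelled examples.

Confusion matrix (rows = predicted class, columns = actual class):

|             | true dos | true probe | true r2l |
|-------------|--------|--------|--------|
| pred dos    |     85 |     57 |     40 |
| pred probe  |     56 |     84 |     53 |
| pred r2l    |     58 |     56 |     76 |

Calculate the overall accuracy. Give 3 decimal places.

0.434

Accuracy = trace / total = (85+84+76=245) / 565 = 245/565 = 0.434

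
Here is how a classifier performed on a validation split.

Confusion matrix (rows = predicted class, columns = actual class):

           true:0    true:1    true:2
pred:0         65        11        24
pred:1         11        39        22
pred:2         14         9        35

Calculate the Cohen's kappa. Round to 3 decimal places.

Observed agreement pₒ = trace/N = 139/230 = 0.6043
Expected agreement pₑ = Σ (rowᵢ·colᵢ)/N² = (90·100 + 59·72 + 81·58)/230² = 0.3392
κ = (pₒ − pₑ)/(1 − pₑ) = (0.6043 − 0.3392)/(1 − 0.3392) = 0.401

0.401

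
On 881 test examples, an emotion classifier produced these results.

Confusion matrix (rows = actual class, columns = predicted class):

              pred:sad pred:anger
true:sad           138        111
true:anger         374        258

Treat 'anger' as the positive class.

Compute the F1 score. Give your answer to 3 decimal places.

0.515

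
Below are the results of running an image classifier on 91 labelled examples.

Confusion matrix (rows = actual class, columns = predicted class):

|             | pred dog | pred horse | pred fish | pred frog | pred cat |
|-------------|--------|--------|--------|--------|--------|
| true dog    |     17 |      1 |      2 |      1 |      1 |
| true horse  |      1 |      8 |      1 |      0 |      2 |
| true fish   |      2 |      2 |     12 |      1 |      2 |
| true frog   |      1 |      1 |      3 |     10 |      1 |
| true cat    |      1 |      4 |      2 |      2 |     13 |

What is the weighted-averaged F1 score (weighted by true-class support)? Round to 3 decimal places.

Per-class F1 score (2·TP/(2·TP+FP+FN)):
  dog: TP=17, FP=1+2+1+1=5, FN=1+2+1+1=5 → 34/44 = 0.7727
  horse: TP=8, FP=1+2+1+4=8, FN=1+1+0+2=4 → 16/28 = 0.5714
  fish: TP=12, FP=2+1+3+2=8, FN=2+2+1+2=7 → 24/39 = 0.6154
  frog: TP=10, FP=1+0+1+2=4, FN=1+1+3+1=6 → 20/30 = 0.6667
  cat: TP=13, FP=1+2+2+1=6, FN=1+4+2+2=9 → 26/41 = 0.6341
Weighted-F1 score = Σ (supportᵢ/N)·F1 scoreᵢ with N=91: (22/91)·0.7727 + (12/91)·0.5714 + (19/91)·0.6154 + (16/91)·0.6667 + (22/91)·0.6341 = 0.661

0.661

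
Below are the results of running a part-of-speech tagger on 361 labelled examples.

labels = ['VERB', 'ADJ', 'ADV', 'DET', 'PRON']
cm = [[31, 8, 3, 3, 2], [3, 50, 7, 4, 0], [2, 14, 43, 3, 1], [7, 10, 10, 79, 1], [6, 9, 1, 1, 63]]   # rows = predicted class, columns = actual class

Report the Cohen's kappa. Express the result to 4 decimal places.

0.6676

Observed agreement pₒ = trace/N = 266/361 = 0.73684
Expected agreement pₑ = Σ (rowᵢ·colᵢ)/N² = (49·47 + 91·64 + 64·63 + 90·107 + 67·80)/361² = 0.20832
κ = (pₒ − pₑ)/(1 − pₑ) = (0.73684 − 0.20832)/(1 − 0.20832) = 0.6676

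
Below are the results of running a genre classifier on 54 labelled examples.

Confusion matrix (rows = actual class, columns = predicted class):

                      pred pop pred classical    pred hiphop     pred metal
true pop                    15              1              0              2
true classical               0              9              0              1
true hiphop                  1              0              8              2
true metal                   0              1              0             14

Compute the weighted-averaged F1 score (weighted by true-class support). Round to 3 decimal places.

Per-class F1 score (2·TP/(2·TP+FP+FN)):
  pop: TP=15, FP=0+1+0=1, FN=1+0+2=3 → 30/34 = 0.8824
  classical: TP=9, FP=1+0+1=2, FN=0+0+1=1 → 18/21 = 0.8571
  hiphop: TP=8, FP=0+0+0=0, FN=1+0+2=3 → 16/19 = 0.8421
  metal: TP=14, FP=2+1+2=5, FN=0+1+0=1 → 28/34 = 0.8235
Weighted-F1 score = Σ (supportᵢ/N)·F1 scoreᵢ with N=54: (18/54)·0.8824 + (10/54)·0.8571 + (11/54)·0.8421 + (15/54)·0.8235 = 0.853

0.853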